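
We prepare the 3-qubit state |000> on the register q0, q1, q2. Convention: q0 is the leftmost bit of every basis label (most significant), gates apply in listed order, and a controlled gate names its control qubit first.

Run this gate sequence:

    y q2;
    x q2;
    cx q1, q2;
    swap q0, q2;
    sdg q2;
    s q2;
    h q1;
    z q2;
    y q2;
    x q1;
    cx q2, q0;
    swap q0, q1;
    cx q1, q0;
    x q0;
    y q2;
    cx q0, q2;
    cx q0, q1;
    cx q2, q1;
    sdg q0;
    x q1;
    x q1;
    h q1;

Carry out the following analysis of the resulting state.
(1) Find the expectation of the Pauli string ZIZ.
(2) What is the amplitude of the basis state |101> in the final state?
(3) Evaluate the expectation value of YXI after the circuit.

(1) In the final state, ZIZ has expectation 1.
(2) |101> carries amplitude 1/2 in the final state.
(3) In the final state, YXI has expectation 0.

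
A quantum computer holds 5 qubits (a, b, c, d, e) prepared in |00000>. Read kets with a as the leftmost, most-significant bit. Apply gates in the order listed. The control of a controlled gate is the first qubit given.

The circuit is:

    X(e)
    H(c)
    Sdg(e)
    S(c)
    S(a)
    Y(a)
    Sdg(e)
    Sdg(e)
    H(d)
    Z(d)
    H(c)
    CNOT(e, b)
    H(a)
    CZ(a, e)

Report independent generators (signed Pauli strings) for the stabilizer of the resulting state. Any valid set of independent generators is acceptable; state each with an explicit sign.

The stabilizer group can be generated by +XIIII, -IIYII, -IIIXI, -IZIII, -IIIIZ, among other valid generating sets.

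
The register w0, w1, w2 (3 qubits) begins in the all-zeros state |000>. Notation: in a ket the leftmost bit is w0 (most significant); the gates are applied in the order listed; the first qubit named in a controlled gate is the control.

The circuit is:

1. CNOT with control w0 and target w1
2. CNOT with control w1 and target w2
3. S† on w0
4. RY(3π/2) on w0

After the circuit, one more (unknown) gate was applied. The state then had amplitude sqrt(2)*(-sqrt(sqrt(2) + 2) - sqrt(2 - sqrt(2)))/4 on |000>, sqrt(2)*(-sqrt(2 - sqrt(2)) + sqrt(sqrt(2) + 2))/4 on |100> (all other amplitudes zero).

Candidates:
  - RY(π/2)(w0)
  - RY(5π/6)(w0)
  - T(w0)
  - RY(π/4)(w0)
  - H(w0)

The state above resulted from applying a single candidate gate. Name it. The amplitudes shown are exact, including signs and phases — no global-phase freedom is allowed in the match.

The unique candidate consistent with the amplitudes is RY(π/4)(w0).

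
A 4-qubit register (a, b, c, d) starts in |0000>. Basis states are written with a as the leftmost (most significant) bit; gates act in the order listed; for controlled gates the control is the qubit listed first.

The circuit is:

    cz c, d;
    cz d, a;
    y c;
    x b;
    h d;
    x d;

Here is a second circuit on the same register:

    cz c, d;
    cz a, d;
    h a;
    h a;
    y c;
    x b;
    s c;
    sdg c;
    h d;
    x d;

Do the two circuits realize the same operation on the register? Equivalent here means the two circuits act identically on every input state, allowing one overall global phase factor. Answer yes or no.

Yes — the two circuits implement the same unitary up to a global phase.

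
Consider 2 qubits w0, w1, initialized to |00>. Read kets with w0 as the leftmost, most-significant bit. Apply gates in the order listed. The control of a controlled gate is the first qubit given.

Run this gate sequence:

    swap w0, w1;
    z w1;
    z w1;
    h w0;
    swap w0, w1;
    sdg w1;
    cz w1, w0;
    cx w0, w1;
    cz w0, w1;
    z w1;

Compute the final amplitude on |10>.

The amplitude on |10> is 0.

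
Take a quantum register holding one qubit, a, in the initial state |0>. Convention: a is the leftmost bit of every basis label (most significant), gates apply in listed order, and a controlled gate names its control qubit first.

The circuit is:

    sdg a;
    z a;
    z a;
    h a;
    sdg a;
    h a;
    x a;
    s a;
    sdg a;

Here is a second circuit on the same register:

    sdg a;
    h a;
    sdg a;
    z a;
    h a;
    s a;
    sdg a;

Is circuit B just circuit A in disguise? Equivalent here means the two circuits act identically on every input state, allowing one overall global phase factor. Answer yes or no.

Yes: on every input state the two circuits agree up to one overall phase factor.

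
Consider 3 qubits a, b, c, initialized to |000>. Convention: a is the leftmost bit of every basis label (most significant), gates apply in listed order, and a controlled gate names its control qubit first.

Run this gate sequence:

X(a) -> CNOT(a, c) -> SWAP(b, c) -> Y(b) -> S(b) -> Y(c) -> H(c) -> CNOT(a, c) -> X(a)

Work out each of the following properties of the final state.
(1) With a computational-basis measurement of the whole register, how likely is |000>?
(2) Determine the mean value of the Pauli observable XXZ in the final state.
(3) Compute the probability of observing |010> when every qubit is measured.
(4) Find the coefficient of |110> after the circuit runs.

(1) Outcome |000> occurs with probability 1/2.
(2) The observable XXZ averages to 0.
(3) Outcome |010> occurs with probability 0.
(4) The amplitude on |110> is 0.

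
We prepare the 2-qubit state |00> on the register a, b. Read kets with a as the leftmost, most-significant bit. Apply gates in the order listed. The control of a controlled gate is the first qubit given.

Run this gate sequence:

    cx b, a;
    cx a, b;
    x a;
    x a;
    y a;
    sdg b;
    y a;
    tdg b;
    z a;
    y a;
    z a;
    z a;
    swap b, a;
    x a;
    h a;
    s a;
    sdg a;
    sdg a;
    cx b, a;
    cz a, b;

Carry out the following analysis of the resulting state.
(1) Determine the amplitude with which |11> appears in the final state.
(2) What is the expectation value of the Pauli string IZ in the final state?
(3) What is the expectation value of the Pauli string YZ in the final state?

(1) |11> carries amplitude -sqrt(2)*I/2 in the final state.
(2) The expectation value of IZ is -1.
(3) In the final state, YZ has expectation -1.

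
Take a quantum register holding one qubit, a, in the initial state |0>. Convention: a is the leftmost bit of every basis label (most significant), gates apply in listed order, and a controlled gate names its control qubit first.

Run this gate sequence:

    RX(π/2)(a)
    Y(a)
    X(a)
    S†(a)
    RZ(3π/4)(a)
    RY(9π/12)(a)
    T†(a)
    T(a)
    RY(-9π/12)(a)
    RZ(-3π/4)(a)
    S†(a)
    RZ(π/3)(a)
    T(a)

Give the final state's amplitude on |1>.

|1> carries amplitude sqrt(2)*exp(5*I*pi/12)/2 in the final state. Key observation: gates 5-10 undo each other exactly, leaving only the rest of the circuit to track.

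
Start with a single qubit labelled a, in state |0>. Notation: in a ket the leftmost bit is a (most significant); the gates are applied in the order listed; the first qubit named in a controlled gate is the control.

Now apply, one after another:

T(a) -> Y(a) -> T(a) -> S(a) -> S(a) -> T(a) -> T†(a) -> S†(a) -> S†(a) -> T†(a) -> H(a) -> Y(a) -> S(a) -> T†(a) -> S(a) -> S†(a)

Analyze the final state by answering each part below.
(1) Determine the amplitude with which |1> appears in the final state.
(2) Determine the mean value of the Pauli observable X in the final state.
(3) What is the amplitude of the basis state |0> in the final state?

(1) The final state's coefficient on |1> equals -sqrt(2)*exp(I*pi/4)/2. Key observation: the block from step 4 through step 9 cancels to the identity and can be dropped.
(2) The observable X averages to sqrt(2)/2.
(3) |0> carries amplitude -sqrt(2)/2 in the final state.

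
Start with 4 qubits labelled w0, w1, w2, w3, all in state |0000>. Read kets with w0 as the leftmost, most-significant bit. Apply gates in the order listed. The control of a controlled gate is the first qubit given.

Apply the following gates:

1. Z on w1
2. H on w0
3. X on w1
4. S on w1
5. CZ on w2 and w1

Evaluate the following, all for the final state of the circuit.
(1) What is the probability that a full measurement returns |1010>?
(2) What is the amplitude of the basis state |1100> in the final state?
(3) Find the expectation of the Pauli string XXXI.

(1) The probability of measuring |1010> is 0.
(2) The amplitude on |1100> is sqrt(2)*I/2.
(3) The observable XXXI averages to 0.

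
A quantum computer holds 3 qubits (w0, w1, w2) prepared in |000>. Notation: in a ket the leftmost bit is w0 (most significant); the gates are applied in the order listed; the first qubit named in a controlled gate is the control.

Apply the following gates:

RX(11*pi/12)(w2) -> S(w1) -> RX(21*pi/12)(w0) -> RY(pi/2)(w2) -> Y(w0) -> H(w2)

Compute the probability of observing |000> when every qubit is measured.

A full measurement returns |000> with probability -3*sqrt(2)/16 - sqrt(6)/16 + sqrt(3)/16 + 5/16.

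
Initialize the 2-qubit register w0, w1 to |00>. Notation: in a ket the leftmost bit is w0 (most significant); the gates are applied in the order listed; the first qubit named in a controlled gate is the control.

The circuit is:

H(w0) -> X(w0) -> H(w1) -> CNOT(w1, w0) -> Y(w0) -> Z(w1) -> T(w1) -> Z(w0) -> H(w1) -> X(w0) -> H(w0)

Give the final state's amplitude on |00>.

|00> carries amplitude -I/2 + exp(3*I*pi/4)/2 in the final state.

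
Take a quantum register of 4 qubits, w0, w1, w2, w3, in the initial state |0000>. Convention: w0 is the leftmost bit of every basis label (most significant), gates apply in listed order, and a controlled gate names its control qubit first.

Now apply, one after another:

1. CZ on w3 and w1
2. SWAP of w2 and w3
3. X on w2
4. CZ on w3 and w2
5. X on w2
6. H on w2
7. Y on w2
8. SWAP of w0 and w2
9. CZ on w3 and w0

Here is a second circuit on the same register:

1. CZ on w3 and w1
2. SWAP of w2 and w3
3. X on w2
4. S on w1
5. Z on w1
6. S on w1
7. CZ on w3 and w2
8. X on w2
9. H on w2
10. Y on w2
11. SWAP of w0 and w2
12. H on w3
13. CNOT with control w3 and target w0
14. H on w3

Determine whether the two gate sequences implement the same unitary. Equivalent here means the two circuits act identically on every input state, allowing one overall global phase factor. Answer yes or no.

No: there is an input state on which the two circuits produce genuinely different outputs (not merely differing by a phase).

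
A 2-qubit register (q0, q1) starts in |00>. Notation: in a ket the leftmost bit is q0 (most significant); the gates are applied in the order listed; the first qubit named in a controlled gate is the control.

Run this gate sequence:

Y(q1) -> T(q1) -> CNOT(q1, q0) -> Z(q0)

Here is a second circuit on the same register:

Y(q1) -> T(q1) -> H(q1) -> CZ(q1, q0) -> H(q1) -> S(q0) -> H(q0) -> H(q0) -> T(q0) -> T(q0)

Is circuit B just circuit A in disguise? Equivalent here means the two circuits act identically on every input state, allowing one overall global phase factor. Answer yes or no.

No — the two circuits implement different unitaries, even allowing a global phase.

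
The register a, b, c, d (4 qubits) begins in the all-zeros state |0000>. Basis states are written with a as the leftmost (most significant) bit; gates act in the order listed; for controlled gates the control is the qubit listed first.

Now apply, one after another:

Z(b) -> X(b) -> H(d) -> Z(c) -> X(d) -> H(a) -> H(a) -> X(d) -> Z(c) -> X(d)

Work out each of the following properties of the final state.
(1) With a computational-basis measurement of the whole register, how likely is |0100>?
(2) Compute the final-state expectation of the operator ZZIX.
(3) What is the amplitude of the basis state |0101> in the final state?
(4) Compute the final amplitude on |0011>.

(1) Outcome |0100> occurs with probability 1/2.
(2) In the final state, ZZIX has expectation -1.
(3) |0101> carries amplitude sqrt(2)/2 in the final state.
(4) |0011> carries amplitude 0 in the final state.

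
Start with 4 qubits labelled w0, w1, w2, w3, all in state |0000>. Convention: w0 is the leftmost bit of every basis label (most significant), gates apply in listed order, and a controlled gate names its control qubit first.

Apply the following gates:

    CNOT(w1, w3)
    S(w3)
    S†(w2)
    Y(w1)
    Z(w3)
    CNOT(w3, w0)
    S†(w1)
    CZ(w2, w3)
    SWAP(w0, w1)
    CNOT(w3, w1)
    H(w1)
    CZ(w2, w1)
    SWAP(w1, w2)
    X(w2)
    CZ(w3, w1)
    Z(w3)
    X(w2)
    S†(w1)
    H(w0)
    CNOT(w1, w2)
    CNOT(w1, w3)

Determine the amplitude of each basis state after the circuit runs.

After the circuit, the state carries amplitude 1/2 on |0000>, 1/2 on |0010>, -1/2 on |1000>, -1/2 on |1010>, and 0 on every other basis state.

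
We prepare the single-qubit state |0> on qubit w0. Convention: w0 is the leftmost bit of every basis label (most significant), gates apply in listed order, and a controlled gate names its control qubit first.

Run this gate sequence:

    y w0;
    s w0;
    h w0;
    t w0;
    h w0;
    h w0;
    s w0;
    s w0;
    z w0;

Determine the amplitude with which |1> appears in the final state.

The amplitude on |1> is sqrt(2)*exp(I*pi/4)/2.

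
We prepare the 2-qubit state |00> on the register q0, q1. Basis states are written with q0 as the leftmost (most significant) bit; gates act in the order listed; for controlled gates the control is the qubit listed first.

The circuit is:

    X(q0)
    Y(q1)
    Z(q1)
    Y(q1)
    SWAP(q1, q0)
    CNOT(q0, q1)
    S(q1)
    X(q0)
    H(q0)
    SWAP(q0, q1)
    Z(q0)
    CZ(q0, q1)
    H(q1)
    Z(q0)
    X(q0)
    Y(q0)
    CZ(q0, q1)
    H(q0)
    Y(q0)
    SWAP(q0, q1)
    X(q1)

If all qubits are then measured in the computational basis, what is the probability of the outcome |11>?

The probability of measuring |11> is 0.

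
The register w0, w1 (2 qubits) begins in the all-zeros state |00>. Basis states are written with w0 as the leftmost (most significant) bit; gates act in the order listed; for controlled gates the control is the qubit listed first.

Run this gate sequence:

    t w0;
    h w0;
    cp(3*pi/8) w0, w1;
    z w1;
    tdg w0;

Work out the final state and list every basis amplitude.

After the circuit, the state carries amplitude sqrt(2)/2 on |00>, 0 on |01>, -sqrt(2)*exp(3*I*pi/4)/2 on |10>, 0 on |11>.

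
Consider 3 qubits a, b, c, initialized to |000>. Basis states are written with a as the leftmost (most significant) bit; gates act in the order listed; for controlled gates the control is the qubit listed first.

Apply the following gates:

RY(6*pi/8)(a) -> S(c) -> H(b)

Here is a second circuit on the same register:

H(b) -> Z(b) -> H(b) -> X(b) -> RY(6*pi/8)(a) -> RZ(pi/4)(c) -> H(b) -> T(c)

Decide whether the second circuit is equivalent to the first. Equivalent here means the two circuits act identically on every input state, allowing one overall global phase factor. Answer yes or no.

Yes: on every input state the two circuits agree up to one overall phase factor.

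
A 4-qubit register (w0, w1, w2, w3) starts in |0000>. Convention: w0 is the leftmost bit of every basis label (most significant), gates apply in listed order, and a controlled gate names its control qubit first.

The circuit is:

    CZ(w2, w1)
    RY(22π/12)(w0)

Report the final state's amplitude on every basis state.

The resulting statevector has amplitude -sqrt(6)/4 - sqrt(2)/4 on |0000>, -sqrt(2)/4 + sqrt(6)/4 on |1000>, and 0 on every other basis state.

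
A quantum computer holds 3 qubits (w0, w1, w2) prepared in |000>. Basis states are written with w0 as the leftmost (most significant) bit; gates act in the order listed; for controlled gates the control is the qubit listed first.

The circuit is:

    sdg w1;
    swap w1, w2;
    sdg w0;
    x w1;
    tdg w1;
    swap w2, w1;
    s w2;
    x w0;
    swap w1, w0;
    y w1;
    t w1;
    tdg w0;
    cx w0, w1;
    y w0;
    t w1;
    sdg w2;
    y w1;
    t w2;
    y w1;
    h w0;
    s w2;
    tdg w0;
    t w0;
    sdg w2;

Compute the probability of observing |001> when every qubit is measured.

Outcome |001> occurs with probability 1/2. Key observation: gates 21-24 undo each other exactly, leaving only the rest of the circuit to track.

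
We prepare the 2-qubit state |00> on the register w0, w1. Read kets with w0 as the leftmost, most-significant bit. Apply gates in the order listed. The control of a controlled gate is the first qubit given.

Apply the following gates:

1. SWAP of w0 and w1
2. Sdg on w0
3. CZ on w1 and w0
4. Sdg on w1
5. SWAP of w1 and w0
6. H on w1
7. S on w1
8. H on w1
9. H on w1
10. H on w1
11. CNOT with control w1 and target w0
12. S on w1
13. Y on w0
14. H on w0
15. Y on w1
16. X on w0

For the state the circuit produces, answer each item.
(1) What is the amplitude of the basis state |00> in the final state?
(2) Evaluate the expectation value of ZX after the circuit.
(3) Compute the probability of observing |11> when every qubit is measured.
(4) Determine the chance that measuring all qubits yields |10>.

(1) The final state's coefficient on |00> equals sqrt(2)*(-1 - I)/4.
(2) The expectation value of ZX is -1.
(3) Outcome |11> occurs with probability 1/4.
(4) A full measurement returns |10> with probability 1/4.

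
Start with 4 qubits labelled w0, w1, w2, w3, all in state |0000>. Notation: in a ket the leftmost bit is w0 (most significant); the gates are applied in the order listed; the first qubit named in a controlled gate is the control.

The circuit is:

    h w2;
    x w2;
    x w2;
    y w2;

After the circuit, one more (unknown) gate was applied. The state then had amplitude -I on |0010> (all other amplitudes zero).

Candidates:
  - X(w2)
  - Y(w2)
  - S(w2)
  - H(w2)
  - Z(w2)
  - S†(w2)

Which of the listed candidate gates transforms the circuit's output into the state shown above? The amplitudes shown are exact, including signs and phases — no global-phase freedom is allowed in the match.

The unique candidate consistent with the amplitudes is H(w2). Key observation: steps 2-3 multiply out to the identity, so the circuit reduces to the remaining gates.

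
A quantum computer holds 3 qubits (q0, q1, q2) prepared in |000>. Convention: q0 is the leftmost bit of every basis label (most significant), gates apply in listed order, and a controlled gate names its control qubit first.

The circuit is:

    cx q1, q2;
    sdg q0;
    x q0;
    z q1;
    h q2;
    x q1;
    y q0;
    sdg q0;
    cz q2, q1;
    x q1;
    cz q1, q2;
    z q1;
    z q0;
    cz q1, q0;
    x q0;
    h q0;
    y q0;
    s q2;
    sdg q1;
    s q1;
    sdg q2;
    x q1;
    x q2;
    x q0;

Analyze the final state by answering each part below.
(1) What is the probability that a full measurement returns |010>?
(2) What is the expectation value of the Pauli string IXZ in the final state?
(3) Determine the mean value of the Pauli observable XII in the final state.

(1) A full measurement returns |010> with probability 1/4.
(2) In the final state, IXZ has expectation 0.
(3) The observable XII averages to 1.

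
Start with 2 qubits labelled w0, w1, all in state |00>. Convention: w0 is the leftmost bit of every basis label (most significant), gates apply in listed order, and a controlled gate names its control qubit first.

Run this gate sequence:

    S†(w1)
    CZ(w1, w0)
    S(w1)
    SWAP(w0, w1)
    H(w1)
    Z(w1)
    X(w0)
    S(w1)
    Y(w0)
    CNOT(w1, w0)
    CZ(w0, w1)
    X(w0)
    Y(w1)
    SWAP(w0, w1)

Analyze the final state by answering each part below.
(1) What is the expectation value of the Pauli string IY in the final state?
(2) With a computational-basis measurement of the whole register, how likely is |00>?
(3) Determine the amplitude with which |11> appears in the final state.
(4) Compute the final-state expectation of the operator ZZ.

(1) The observable IY averages to 0.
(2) Outcome |00> occurs with probability 1/2.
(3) |11> carries amplitude sqrt(2)/2 in the final state.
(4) In the final state, ZZ has expectation 1.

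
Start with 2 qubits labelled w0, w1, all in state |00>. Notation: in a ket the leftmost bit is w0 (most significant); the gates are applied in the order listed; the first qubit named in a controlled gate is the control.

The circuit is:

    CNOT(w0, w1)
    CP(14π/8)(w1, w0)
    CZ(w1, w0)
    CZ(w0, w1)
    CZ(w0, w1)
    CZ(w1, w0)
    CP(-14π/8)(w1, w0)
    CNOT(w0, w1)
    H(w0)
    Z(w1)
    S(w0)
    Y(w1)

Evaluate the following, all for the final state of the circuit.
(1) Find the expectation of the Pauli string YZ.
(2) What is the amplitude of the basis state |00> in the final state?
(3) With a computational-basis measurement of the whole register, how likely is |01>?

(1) The observable YZ averages to -1. Key observation: the block from step 1 through step 8 cancels to the identity and can be dropped.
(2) The amplitude on |00> is 0.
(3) Outcome |01> occurs with probability 1/2.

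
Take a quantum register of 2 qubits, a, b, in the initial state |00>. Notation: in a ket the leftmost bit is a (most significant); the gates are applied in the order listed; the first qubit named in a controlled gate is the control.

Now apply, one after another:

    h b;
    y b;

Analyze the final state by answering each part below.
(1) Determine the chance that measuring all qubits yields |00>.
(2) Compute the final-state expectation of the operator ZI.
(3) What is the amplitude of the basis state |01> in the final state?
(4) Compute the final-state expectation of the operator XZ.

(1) A full measurement returns |00> with probability 1/2.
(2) The expectation value of ZI is 1.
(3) The final state's coefficient on |01> equals sqrt(2)*I/2.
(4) The expectation value of XZ is 0.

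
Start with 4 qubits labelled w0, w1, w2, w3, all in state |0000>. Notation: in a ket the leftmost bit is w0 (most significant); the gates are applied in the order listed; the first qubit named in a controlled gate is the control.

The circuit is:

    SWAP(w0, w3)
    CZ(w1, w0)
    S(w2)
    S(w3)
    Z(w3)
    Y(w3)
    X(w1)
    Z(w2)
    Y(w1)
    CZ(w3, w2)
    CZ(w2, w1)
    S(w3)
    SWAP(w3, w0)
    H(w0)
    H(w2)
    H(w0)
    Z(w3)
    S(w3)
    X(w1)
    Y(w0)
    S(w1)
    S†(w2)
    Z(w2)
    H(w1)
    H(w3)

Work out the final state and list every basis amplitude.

The resulting statevector has amplitude sqrt(2)*I/4 on |0000>, sqrt(2)*I/4 on |0001>, -sqrt(2)/4 on |0010>, -sqrt(2)/4 on |0011>, -sqrt(2)*I/4 on |0100>, -sqrt(2)*I/4 on |0101>, sqrt(2)/4 on |0110>, sqrt(2)/4 on |0111>, 0 on |1000>, 0 on |1001>, 0 on |1010>, 0 on |1011>, 0 on |1100>, 0 on |1101>, 0 on |1110>, 0 on |1111>.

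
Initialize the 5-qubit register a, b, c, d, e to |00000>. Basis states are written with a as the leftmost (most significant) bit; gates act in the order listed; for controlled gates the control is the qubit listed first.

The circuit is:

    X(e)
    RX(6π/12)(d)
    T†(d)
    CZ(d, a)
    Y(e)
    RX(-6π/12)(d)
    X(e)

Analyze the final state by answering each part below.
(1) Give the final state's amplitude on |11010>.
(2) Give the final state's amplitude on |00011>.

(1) The final state's coefficient on |11010> equals 0.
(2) |00011> carries amplitude 1/2 + exp(3*I*pi/4)/2 in the final state.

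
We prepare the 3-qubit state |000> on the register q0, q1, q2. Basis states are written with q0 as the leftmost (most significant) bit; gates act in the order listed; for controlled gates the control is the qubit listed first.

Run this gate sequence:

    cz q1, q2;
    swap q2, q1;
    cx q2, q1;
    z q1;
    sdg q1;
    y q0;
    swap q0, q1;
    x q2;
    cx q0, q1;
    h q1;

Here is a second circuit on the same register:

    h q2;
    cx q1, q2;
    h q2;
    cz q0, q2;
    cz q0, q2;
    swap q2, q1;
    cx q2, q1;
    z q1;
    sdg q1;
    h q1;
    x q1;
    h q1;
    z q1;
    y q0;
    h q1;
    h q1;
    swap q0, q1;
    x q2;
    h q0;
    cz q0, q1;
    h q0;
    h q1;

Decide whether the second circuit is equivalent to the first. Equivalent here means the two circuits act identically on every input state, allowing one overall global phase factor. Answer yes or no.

No, they are not equivalent — no single phase factor reconciles the two unitaries.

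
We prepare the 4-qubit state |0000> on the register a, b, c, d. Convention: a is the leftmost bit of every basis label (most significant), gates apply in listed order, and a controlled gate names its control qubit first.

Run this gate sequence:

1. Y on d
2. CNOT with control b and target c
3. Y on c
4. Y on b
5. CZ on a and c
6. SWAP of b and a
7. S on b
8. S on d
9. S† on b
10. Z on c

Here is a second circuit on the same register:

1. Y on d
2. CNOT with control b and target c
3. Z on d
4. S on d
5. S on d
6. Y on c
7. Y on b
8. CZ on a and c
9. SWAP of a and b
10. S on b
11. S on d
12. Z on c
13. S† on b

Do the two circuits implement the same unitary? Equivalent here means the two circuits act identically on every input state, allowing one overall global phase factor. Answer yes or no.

Yes — the two circuits implement the same unitary up to a global phase.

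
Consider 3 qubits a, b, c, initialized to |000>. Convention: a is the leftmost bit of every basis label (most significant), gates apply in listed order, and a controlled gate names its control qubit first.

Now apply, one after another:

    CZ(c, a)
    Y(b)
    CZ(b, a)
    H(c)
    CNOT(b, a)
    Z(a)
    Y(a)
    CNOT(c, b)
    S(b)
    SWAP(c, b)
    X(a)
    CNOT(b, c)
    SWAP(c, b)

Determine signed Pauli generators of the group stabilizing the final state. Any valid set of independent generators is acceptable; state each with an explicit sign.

One valid set of independent stabilizer generators is -IIY, -ZII, -IZI (any independent generating set of the same group is equally correct).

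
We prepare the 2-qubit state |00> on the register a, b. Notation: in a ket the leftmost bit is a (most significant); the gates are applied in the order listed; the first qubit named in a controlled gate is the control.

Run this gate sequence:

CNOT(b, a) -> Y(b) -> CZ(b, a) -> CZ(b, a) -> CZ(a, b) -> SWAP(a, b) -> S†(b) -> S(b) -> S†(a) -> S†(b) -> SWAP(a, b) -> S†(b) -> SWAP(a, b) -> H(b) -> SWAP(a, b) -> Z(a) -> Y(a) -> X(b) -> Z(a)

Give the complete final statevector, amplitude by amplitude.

The resulting statevector has amplitude sqrt(2)/2 on |00>, 0 on |01>, -sqrt(2)/2 on |10>, 0 on |11>.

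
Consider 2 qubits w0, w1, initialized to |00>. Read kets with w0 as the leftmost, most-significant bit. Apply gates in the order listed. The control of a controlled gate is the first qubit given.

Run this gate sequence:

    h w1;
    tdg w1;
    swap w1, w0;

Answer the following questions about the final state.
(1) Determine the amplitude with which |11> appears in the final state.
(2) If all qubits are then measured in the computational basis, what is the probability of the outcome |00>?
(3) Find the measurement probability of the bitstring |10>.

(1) |11> carries amplitude 0 in the final state.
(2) Outcome |00> occurs with probability 1/2.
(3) A full measurement returns |10> with probability 1/2.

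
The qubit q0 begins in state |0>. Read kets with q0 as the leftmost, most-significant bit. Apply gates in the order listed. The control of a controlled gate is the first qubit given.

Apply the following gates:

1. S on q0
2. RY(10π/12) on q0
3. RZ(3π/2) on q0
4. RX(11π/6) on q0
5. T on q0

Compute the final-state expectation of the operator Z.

In the final state, Z has expectation -1/2.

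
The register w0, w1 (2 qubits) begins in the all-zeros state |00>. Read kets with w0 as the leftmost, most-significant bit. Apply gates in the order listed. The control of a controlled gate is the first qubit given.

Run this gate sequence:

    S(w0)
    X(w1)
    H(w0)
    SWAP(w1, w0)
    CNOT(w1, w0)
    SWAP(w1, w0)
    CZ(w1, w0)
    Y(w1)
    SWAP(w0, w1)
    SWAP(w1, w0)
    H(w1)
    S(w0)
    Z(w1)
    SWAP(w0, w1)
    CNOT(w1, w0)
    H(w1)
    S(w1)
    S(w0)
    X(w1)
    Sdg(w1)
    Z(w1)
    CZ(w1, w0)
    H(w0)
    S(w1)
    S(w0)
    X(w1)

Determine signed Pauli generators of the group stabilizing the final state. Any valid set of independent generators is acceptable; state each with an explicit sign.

One valid set of independent stabilizer generators is +IX, -ZI (any independent generating set of the same group is equally correct).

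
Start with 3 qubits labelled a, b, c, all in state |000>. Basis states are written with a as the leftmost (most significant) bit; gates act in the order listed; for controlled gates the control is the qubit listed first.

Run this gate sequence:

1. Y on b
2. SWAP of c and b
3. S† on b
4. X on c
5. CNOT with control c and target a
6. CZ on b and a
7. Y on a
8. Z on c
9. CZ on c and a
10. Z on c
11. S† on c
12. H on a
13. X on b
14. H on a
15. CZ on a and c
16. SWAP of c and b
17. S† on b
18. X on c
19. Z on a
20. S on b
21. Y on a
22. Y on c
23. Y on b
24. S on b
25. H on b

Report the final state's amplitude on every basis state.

After the circuit, the state carries amplitude -sqrt(2)/2 on |001>, sqrt(2)/2 on |011>, and 0 on every other basis state.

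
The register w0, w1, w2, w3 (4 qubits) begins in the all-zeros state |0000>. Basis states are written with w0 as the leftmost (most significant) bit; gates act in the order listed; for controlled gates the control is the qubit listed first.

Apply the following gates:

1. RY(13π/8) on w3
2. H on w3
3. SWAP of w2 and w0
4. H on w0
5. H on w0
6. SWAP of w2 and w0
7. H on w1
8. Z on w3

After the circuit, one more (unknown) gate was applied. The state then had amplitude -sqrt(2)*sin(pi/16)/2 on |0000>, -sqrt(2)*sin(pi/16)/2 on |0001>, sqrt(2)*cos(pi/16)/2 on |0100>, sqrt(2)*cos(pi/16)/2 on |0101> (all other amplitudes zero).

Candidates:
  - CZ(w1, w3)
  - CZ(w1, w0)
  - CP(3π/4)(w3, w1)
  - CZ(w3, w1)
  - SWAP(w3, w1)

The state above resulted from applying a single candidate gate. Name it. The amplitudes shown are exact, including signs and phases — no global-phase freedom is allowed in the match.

The unique candidate consistent with the amplitudes is SWAP(w3, w1). Key observation: gates 3-6 undo each other exactly, leaving only the rest of the circuit to track.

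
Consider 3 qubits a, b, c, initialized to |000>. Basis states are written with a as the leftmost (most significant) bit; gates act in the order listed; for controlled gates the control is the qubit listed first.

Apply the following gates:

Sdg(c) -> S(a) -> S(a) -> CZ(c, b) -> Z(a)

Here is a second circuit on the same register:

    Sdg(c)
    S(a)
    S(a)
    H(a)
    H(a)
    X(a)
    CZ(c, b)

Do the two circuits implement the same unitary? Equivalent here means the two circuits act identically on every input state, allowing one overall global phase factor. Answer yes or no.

No, they are not equivalent — no single phase factor reconciles the two unitaries.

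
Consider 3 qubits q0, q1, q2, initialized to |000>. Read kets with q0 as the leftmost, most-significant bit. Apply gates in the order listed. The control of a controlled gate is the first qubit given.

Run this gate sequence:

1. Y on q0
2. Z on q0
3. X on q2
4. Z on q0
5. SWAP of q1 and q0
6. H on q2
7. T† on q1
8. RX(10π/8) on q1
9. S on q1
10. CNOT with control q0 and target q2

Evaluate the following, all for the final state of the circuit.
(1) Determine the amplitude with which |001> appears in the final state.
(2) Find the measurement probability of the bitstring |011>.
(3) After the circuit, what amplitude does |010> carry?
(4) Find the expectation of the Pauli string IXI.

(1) The amplitude on |001> is sqrt(2*sqrt(2) + 4)*exp(3*I*pi/4)/4.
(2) Outcome |011> occurs with probability 1/4 - sqrt(2)/8.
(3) The amplitude on |010> is -sqrt(4 - 2*sqrt(2))*exp(3*I*pi/4)/4.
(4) The expectation value of IXI is sqrt(2)/2.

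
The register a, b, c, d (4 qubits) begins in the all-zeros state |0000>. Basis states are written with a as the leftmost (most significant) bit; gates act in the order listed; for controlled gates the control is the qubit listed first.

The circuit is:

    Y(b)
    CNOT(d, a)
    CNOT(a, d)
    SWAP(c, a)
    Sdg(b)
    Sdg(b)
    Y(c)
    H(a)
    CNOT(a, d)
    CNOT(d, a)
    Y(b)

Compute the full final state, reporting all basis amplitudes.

The final amplitudes are -sqrt(2)*I/2 on |0010>, -sqrt(2)*I/2 on |0011>, and 0 on every other basis state.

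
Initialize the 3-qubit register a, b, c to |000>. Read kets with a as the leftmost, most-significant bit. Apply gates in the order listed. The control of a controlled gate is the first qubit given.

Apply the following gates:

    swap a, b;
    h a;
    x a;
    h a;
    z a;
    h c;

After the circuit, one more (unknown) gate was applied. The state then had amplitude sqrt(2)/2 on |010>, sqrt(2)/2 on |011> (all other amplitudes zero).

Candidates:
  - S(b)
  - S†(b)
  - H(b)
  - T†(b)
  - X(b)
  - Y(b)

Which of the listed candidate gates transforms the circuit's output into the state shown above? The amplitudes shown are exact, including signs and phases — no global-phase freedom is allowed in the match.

It was X(b) that produced the state shown.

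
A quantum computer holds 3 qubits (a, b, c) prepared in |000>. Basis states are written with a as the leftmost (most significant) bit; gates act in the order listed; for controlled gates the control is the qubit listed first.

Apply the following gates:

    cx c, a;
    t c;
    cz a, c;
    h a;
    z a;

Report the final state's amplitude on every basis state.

The resulting statevector has amplitude sqrt(2)/2 on |000>, -sqrt(2)/2 on |100>, and 0 on every other basis state.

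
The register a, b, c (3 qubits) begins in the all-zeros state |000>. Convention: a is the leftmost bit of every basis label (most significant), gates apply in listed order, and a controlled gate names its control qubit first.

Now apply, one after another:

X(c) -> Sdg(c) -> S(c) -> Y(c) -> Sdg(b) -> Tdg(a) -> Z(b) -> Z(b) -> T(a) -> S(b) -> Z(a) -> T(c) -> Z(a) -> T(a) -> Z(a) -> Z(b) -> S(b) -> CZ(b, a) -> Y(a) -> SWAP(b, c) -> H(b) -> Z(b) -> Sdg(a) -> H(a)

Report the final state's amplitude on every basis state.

The final amplitudes are -I/2 on |000>, 0 on |001>, I/2 on |010>, 0 on |011>, I/2 on |100>, 0 on |101>, -I/2 on |110>, 0 on |111>.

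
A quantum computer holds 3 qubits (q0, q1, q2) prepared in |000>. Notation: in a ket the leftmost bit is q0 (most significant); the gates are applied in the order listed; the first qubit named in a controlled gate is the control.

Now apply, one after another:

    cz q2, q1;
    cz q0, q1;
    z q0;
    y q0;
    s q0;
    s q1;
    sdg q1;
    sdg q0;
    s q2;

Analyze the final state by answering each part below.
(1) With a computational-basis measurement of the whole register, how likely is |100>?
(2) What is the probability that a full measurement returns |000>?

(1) Outcome |100> occurs with probability 1. Key observation: the block from step 5 through step 8 cancels to the identity and can be dropped.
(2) The probability of measuring |000> is 0.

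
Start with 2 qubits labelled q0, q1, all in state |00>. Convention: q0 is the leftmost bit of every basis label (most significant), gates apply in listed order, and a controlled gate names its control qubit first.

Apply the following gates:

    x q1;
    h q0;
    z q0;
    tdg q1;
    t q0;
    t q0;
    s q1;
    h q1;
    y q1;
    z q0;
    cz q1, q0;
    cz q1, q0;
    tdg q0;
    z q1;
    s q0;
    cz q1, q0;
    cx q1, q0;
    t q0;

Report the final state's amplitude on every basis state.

The resulting statevector has amplitude exp(3*I*pi/4)/2 on |00>, -I/2 on |01>, -exp(3*I*pi/4)/2 on |10>, 1/2 on |11>.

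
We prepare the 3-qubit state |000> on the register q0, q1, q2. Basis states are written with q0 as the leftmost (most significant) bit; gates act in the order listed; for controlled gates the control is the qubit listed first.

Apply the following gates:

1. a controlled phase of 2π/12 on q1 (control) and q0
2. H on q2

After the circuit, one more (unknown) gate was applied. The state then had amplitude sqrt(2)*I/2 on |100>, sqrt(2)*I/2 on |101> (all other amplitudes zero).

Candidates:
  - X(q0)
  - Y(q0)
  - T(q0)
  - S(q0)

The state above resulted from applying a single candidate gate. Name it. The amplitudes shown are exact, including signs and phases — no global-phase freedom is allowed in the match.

It was Y(q0) that produced the state shown.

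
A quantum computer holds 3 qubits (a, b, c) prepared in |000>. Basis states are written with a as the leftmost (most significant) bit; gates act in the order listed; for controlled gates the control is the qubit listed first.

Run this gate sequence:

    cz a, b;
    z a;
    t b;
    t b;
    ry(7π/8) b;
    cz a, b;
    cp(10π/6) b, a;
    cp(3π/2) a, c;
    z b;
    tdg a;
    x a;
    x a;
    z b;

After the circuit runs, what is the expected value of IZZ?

The observable IZZ averages to -sqrt(sqrt(2) + 2)/2.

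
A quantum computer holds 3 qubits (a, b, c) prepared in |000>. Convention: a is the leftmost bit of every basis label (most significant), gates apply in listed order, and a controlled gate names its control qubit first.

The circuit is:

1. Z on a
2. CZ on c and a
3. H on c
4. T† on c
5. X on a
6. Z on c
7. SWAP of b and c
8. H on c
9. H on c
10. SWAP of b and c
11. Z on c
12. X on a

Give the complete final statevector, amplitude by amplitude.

After the circuit, the state carries amplitude sqrt(2)/2 on |000>, -sqrt(2)*exp(3*I*pi/4)/2 on |001>, and 0 on every other basis state.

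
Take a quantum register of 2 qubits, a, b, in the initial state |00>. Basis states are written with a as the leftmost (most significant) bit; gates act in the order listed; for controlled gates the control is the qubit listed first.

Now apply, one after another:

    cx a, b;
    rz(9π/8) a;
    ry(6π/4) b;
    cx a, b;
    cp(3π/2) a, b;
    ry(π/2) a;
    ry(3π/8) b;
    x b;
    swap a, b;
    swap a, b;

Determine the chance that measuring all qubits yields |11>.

The probability of measuring |11> is sqrt(sqrt(2) + 2)/8 + 1/4.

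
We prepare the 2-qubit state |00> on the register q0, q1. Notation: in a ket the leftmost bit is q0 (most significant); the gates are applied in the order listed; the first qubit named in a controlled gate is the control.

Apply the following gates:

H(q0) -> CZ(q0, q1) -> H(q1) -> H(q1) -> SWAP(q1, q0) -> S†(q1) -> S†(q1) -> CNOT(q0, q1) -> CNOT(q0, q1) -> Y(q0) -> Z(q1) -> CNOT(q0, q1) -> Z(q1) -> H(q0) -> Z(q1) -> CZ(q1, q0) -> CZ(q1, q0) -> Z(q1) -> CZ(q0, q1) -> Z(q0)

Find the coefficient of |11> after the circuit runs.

|11> carries amplitude I/2 in the final state. Key observation: steps 15-18 multiply out to the identity, so the circuit reduces to the remaining gates.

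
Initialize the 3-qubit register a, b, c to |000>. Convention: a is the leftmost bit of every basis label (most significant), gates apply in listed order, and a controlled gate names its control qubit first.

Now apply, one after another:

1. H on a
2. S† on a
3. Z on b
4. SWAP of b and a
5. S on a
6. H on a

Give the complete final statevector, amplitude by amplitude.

The resulting statevector has amplitude 1/2 on |000>, 0 on |001>, -I/2 on |010>, 0 on |011>, 1/2 on |100>, 0 on |101>, -I/2 on |110>, 0 on |111>.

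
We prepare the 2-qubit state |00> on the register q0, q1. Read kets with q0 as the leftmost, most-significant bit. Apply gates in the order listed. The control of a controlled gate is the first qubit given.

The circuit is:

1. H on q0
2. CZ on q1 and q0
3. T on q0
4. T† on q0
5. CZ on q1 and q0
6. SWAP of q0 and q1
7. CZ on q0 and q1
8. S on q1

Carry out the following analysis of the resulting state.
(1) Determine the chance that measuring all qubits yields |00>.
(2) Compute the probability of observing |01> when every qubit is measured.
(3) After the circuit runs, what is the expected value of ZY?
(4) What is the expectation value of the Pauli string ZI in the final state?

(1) The probability of measuring |00> is 1/2.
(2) The probability of measuring |01> is 1/2.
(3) In the final state, ZY has expectation 1.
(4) The expectation value of ZI is 1.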